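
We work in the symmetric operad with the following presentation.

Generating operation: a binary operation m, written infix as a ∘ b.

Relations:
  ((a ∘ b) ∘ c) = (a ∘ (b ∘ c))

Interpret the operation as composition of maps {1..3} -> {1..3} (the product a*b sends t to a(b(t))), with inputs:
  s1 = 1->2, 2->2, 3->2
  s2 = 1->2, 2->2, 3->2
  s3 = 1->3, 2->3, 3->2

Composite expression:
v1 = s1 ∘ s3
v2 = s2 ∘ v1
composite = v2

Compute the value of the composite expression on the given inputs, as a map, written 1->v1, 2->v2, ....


1->2, 2->2, 3->2

(s1 ∘ s3) = 1->2, 2->2, 3->2
(s2 ∘ (s1 ∘ s3)) = 1->2, 2->2, 3->2


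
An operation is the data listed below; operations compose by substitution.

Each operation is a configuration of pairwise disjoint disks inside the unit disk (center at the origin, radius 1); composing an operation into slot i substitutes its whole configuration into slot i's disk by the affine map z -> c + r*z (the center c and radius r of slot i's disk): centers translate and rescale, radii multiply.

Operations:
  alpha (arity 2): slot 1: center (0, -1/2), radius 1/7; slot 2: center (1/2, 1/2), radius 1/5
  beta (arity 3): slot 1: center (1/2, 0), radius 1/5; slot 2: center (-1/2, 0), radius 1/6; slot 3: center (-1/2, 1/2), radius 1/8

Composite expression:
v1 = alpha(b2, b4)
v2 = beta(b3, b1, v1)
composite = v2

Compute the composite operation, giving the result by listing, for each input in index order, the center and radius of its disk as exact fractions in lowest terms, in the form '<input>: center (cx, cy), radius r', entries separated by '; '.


b1: center (-1/2, 0), radius 1/6; b2: center (-1/2, 7/16), radius 1/56; b3: center (1/2, 0), radius 1/5; b4: center (-7/16, 9/16), radius 1/40

Follow each b-input down from beta: c' goes to c + r*c', radius to r*r'.
input b3: composing its 1 substitution step yields center (1/2, 0), radius 1/5
input b1: composing its 1 substitution step yields center (-1/2, 0), radius 1/6
input b2: composing its 2 substitution steps yields center (-1/2, 7/16), radius 1/56
input b4: composing its 2 substitution steps yields center (-7/16, 9/16), radius 1/40


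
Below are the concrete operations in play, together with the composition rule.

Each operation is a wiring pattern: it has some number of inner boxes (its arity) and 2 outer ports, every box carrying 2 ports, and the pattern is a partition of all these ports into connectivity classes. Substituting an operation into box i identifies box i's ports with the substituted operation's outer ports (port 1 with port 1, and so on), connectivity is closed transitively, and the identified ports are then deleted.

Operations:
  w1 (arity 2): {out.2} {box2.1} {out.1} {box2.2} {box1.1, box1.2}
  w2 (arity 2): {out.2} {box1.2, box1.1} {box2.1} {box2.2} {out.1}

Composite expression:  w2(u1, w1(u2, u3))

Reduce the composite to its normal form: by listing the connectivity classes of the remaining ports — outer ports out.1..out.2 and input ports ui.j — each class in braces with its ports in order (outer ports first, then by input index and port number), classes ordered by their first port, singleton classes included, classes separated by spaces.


{out.1} {out.2} {u1.1, u1.2} {u2.1, u2.2} {u3.1} {u3.2}


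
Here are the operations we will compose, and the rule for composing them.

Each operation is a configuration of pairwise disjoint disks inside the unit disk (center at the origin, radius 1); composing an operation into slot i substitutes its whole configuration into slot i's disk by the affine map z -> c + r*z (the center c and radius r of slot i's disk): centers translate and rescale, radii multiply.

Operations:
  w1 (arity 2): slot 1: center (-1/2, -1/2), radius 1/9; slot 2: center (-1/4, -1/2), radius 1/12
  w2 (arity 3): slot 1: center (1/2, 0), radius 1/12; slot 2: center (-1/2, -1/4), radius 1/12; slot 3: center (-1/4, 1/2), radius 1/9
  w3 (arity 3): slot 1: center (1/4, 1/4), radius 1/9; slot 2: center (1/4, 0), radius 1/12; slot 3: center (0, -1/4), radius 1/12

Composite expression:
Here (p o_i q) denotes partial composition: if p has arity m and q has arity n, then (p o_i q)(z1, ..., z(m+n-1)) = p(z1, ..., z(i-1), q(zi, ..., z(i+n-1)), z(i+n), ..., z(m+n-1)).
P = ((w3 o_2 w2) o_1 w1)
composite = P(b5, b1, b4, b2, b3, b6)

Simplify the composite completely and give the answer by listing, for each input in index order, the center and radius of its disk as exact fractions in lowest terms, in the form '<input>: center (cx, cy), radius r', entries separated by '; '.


b1: center (2/9, 7/36), radius 1/108; b2: center (5/24, -1/48), radius 1/144; b3: center (11/48, 1/24), radius 1/108; b4: center (7/24, 0), radius 1/144; b5: center (7/36, 7/36), radius 1/81; b6: center (0, -1/4), radius 1/12

Below w3, radii multiply path by path; the b-disk centers shift.
tracing b5 down its 2-map path: center (7/36, 7/36), radius 1/81
tracing b1 down its 2-map path: center (2/9, 7/36), radius 1/108
tracing b4 down its 2-map path: center (7/24, 0), radius 1/144
tracing b2 down its 2-map path: center (5/24, -1/48), radius 1/144
tracing b3 down its 2-map path: center (11/48, 1/24), radius 1/108
tracing b6 down its 1-map path: center (0, -1/4), radius 1/12


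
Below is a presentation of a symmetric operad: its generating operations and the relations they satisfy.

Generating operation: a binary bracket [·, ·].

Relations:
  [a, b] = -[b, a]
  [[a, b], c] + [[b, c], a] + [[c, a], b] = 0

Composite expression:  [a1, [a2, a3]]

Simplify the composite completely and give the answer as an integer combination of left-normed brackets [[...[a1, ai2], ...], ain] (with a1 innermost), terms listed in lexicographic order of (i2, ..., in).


[[a1, a2], a3] - [[a1, a3], a2]

Antisymmetry and Jacobi reduce to a1-anchored left-normed brackets.
Composite bracket: [a1, [a2, a3]]
Expanding via [a, b] = ab - ba: 4 signed words (2^2 = 4).
Keep just the words that open with a1:
  the word a1a2a3 carries sign +1 and contributes +[[a1, a2], a3]
  the word a1a3a2 carries sign -1 and contributes -[[a1, a3], a2]


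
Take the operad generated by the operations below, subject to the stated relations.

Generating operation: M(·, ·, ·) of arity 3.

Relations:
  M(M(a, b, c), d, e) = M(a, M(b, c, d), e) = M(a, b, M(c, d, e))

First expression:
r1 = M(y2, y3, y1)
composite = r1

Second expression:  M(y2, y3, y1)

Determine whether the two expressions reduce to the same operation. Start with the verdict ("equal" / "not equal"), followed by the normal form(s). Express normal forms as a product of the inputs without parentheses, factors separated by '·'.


equal; both compose to y2 · y3 · y1

The first expression, normalized: y2 · y3 · y1
The second expression, normalized: y2 · y3 · y1
The normal forms match — equal.


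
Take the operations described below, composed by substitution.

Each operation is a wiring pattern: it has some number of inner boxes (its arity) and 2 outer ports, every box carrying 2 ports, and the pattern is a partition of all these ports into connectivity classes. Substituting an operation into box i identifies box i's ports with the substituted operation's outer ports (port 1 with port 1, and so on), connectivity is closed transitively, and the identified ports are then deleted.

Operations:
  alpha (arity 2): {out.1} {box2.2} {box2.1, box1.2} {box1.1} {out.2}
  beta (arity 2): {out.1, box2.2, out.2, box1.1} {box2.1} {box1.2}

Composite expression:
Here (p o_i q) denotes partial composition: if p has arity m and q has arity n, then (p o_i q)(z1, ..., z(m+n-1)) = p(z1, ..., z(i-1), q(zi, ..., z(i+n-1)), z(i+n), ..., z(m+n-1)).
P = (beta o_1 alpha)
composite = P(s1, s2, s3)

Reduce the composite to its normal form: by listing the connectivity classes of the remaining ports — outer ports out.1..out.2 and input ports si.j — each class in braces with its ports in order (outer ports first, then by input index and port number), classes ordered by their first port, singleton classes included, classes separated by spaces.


{out.1, out.2, s3.2} {s1.1} {s1.2, s2.1} {s2.2} {s3.1}

Substituting into beta glues patterns; closure does the rest.
the subtree at alpha composes to {out.1} {out.2} {s1.1} {s1.2, s2.1} {s2.2} on (s1, s2); out.j = own outer ports
the subtree at beta composes to {out.1, out.2, s3.2} {s1.1} {s1.2, s2.1} {s2.2} {s3.1} on (s1, s2, s3); out.j = own outer ports


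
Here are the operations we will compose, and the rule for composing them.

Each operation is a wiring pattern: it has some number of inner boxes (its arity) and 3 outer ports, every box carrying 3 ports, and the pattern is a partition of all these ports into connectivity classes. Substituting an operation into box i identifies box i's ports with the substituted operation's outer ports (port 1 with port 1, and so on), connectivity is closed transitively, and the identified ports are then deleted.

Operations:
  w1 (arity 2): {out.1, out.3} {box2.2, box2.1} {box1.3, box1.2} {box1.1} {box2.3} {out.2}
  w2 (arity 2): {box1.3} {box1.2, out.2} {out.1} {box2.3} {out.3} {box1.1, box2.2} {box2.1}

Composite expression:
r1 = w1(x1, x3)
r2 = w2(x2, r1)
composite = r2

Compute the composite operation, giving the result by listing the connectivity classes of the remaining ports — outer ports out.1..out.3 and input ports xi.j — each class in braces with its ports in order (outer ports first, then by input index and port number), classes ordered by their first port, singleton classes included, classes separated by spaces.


{out.1} {out.2, x2.2} {out.3} {x1.1} {x1.2, x1.3} {x2.1} {x2.3} {x3.1, x3.2} {x3.3}

Connectivity passes through glued w2-boundaries; trace each wire chain.
the subtree at w1 composes to {out.1, out.3} {out.2} {x1.1} {x1.2, x1.3} {x3.1, x3.2} {x3.3} on (x1, x3); out.j = own outer ports
the subtree at w2 composes to {out.1} {out.2, x2.2} {out.3} {x1.1} {x1.2, x1.3} {x2.1} {x2.3} {x3.1, x3.2} {x3.3} on (x2, x1, x3); out.j = own outer ports


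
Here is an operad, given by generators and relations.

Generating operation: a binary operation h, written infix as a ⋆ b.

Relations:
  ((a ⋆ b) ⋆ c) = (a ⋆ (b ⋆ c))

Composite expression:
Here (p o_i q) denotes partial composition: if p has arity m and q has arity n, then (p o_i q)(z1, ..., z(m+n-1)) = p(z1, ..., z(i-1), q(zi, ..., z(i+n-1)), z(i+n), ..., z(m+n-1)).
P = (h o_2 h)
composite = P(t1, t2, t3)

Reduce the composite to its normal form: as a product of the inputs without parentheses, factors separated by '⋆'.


Every regrouping of h is equal, so read the t-inputs in written order.
(t2 ⋆ t3) reduces to t2 ⋆ t3
(t1 ⋆ (t2 ⋆ t3)) reduces to t1 ⋆ t2 ⋆ t3

t1 ⋆ t2 ⋆ t3


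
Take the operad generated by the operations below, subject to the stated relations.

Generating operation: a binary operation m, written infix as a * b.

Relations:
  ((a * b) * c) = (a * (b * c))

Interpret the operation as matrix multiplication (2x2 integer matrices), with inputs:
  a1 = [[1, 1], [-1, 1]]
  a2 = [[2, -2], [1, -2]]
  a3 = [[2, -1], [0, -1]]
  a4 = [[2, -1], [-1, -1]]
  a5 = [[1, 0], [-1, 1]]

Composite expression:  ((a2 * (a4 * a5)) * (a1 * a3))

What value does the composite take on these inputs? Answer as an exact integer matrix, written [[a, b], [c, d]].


(a4 * a5) = [[3, -1], [0, -1]]
(a2 * (a4 * a5)) = [[6, 0], [3, 1]]
(a1 * a3) = [[2, -2], [-2, 0]]
((a2 * (a4 * a5)) * (a1 * a3)) = [[12, -12], [4, -6]]

[[12, -12], [4, -6]]


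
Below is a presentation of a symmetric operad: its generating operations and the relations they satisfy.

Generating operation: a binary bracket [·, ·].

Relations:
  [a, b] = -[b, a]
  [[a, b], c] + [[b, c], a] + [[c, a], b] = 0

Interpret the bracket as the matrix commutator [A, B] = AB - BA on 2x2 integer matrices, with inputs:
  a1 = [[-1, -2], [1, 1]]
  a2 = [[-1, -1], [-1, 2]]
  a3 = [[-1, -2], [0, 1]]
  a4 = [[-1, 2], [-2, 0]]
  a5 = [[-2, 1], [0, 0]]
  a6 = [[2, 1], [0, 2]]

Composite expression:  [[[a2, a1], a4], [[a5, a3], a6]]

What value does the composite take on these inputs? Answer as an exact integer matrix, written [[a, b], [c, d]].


[a2, a1] = [[-3, 4], [5, 3]]
[[a2, a1], a4] = [[-18, -8], [-17, 18]]
[a5, a3] = [[0, 6], [0, 0]]
[[a5, a3], a6] = [[0, 0], [0, 0]]
[[[a2, a1], a4], [[a5, a3], a6]] = [[0, 0], [0, 0]]

[[0, 0], [0, 0]]


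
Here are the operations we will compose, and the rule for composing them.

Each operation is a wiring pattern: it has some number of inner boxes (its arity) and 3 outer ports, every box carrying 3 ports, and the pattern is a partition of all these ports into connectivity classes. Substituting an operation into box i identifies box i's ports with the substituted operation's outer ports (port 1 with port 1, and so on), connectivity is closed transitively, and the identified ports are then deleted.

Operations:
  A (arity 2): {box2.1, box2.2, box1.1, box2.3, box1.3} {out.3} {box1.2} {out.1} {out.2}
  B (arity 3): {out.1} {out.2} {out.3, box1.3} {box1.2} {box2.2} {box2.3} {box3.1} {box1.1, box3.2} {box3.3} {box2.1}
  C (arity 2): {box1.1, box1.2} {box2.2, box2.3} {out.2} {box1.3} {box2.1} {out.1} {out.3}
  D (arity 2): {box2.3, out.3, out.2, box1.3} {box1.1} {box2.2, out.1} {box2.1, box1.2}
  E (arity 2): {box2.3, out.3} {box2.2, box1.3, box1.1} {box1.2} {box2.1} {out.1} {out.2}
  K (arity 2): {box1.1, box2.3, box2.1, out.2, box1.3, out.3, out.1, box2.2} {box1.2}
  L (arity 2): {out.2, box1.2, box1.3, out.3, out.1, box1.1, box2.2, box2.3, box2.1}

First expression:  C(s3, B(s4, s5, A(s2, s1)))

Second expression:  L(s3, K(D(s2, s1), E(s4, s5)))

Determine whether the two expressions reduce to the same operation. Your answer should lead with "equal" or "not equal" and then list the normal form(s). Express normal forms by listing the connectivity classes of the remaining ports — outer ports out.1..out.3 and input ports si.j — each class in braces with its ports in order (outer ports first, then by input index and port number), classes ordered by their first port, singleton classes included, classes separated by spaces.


The first composite normalizes to {out.1} {out.2} {out.3} {s1.1, s1.2, s1.3, s2.1, s2.3} {s2.2} {s3.1, s3.2} {s3.3} {s4.1} {s4.2} {s4.3} {s5.1} {s5.2} {s5.3}
The second composite normalizes to {out.1, out.2, out.3, s1.2, s1.3, s2.3, s3.1, s3.2, s3.3, s5.3} {s1.1, s2.2} {s2.1} {s4.1, s4.3, s5.2} {s4.2} {s5.1}
The forms do not match — not equal.

not equal — first {out.1} {out.2} {out.3} {s1.1, s1.2, s1.3, s2.1, s2.3} {s2.2} {s3.1, s3.2} {s3.3} {s4.1} {s4.2} {s4.3} {s5.1} {s5.2} {s5.3}, second {out.1, out.2, out.3, s1.2, s1.3, s2.3, s3.1, s3.2, s3.3, s5.3} {s1.1, s2.2} {s2.1} {s4.1, s4.3, s5.2} {s4.2} {s5.1}


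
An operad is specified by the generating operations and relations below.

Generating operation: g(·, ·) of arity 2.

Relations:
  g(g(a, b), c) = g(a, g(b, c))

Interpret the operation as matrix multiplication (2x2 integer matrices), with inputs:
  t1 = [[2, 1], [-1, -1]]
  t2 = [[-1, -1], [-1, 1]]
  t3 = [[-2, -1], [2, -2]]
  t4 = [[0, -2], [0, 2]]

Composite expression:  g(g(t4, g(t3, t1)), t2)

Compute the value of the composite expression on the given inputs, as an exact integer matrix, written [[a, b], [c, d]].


[[20, 4], [-20, -4]]

g(t3, t1) = [[-3, -1], [6, 4]]
g(t4, g(t3, t1)) = [[-12, -8], [12, 8]]
g(g(t4, g(t3, t1)), t2) = [[20, 4], [-20, -4]]


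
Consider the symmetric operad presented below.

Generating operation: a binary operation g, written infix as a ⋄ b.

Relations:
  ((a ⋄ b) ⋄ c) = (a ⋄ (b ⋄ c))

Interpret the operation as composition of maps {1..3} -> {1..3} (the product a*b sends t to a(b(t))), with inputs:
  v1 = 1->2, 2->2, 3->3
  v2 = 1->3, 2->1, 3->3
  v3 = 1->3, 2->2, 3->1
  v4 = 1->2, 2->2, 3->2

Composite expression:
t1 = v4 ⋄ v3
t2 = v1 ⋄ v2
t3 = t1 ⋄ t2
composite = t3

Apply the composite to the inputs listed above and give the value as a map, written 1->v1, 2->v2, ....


(v4 ⋄ v3) = 1->2, 2->2, 3->2
(v1 ⋄ v2) = 1->3, 2->2, 3->3
((v4 ⋄ v3) ⋄ (v1 ⋄ v2)) = 1->2, 2->2, 3->2

1->2, 2->2, 3->2


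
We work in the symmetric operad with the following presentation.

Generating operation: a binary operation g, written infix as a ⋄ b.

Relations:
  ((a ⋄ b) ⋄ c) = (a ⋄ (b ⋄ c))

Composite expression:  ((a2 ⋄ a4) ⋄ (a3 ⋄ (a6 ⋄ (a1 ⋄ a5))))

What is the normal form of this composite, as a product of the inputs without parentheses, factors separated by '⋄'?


Every regrouping of g is equal, so read the a-inputs in written order.
(a2 ⋄ a4) unparenthesizes to a2 ⋄ a4
(a1 ⋄ a5) unparenthesizes to a1 ⋄ a5
(a6 ⋄ (a1 ⋄ a5)) unparenthesizes to a6 ⋄ a1 ⋄ a5
(a3 ⋄ (a6 ⋄ (a1 ⋄ a5))) unparenthesizes to a3 ⋄ a6 ⋄ a1 ⋄ a5
((a2 ⋄ a4) ⋄ (a3 ⋄ (a6 ⋄ (a1 ⋄ a5)))) unparenthesizes to a2 ⋄ a4 ⋄ a3 ⋄ a6 ⋄ a1 ⋄ a5

a2 ⋄ a4 ⋄ a3 ⋄ a6 ⋄ a1 ⋄ a5


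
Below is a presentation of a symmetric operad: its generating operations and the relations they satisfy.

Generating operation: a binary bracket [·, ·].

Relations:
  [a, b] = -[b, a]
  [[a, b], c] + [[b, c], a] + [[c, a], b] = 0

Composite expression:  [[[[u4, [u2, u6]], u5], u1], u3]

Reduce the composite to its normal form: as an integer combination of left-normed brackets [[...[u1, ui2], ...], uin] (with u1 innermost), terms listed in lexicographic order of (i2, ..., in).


[[[[[u1, u2], u6], u4], u5], u3] - [[[[[u1, u4], u2], u6], u5], u3] + [[[[[u1, u4], u6], u2], u5], u3] - [[[[[u1, u5], u2], u6], u4], u3] + [[[[[u1, u5], u4], u2], u6], u3] - [[[[[u1, u5], u4], u6], u2], u3] + [[[[[u1, u5], u6], u2], u4], u3] - [[[[[u1, u6], u2], u4], u5], u3]

In the tensor algebra, words opening u1 carry the u1-anchored form.
Composite bracket: [[[[u4, [u2, u6]], u5], u1], u3]
Each bracket splits as ab - ba, giving 32 signed words (2^5 = 32).
Keep just the words that open with u1:
  the word u1u2u6u4u5u3 carries sign +1 and contributes +[[[[[u1, u2], u6], u4], u5], u3]
  the word u1u4u2u6u5u3 carries sign -1 and contributes -[[[[[u1, u4], u2], u6], u5], u3]
  the word u1u4u6u2u5u3 carries sign +1 and contributes +[[[[[u1, u4], u6], u2], u5], u3]
  the word u1u5u2u6u4u3 carries sign -1 and contributes -[[[[[u1, u5], u2], u6], u4], u3]
  the word u1u5u4u2u6u3 carries sign +1 and contributes +[[[[[u1, u5], u4], u2], u6], u3]
  the word u1u5u4u6u2u3 carries sign -1 and contributes -[[[[[u1, u5], u4], u6], u2], u3]
  the word u1u5u6u2u4u3 carries sign +1 and contributes +[[[[[u1, u5], u6], u2], u4], u3]
  the word u1u6u2u4u5u3 carries sign -1 and contributes -[[[[[u1, u6], u2], u4], u5], u3]


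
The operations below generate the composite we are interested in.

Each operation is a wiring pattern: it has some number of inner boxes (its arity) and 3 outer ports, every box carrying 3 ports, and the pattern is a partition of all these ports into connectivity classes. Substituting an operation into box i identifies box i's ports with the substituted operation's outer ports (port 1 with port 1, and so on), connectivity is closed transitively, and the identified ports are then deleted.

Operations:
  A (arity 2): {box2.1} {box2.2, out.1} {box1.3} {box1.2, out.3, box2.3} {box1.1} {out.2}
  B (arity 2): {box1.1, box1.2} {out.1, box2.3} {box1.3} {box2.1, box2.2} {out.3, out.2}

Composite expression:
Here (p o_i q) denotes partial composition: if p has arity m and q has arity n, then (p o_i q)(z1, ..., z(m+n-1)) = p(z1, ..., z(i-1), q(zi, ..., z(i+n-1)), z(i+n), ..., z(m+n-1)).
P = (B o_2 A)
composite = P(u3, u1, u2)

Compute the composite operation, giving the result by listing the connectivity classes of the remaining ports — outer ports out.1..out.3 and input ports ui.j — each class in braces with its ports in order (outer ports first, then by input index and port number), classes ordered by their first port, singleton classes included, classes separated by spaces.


{out.1, u1.2, u2.3} {out.2, out.3} {u1.1} {u1.3} {u2.1} {u2.2} {u3.1, u3.2} {u3.3}

Two ports join when wires chain via B-identified ports.
composing A on (u1, u2), with out.j its own outer ports: {out.1, u2.2} {out.2} {out.3, u1.2, u2.3} {u1.1} {u1.3} {u2.1}
composing B on (u3, u1, u2), with out.j its own outer ports: {out.1, u1.2, u2.3} {out.2, out.3} {u1.1} {u1.3} {u2.1} {u2.2} {u3.1, u3.2} {u3.3}


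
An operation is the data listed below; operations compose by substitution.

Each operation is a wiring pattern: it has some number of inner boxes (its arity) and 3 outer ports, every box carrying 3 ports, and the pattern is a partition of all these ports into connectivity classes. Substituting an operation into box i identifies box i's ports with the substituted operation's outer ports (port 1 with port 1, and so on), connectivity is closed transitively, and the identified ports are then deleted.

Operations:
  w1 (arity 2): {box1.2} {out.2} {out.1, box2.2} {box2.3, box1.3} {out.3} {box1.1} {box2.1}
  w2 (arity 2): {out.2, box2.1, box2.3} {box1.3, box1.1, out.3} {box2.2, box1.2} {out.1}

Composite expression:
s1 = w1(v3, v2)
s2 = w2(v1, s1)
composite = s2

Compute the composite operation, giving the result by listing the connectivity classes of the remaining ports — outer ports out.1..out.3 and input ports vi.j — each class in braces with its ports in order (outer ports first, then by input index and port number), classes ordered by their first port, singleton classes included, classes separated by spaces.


{out.1} {out.2, v2.2} {out.3, v1.1, v1.3} {v1.2} {v2.1} {v2.3, v3.3} {v3.1} {v3.2}

Substituting into w2 glues patterns; closure does the rest.
after w1, the pattern on (v3, v2) reads {out.1, v2.2} {out.2} {out.3} {v2.1} {v2.3, v3.3} {v3.1} {v3.2} (out.j = its outer ports)
after w2, the pattern on (v1, v3, v2) reads {out.1} {out.2, v2.2} {out.3, v1.1, v1.3} {v1.2} {v2.1} {v2.3, v3.3} {v3.1} {v3.2} (out.j = its outer ports)


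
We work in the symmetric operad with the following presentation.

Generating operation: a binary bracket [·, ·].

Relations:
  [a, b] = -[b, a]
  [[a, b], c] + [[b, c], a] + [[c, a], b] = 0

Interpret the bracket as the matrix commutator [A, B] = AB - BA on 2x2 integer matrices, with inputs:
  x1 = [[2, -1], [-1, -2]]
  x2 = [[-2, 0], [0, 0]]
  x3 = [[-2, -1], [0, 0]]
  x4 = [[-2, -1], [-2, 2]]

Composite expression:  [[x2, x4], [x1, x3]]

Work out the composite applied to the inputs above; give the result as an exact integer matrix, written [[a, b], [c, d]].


[[-20, 4], [8, 20]]

[x2, x4] = [[0, 2], [-4, 0]]
[x1, x3] = [[-1, -6], [2, 1]]
[[x2, x4], [x1, x3]] = [[-20, 4], [8, 20]]


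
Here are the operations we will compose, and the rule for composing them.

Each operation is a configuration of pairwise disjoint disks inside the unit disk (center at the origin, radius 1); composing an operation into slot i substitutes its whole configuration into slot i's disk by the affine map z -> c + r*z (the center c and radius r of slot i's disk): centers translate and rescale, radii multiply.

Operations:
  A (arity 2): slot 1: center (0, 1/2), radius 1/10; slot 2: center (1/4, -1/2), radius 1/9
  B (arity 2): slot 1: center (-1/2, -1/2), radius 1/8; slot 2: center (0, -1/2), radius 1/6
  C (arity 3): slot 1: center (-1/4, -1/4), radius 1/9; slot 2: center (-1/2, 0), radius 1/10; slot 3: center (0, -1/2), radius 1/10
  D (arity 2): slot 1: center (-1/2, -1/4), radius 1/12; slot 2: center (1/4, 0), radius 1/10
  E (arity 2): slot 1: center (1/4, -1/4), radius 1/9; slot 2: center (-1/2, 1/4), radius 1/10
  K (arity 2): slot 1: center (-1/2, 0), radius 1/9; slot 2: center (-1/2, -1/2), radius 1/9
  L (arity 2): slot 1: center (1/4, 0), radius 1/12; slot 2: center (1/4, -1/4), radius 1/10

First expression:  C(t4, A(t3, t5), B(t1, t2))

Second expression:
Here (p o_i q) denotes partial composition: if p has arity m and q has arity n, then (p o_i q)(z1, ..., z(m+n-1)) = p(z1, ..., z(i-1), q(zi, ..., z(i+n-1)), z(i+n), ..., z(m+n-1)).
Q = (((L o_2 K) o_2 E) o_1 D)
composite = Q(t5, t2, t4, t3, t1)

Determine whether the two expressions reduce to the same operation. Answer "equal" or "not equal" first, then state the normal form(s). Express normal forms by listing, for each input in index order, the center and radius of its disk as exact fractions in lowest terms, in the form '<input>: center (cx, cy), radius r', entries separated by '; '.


not equal; the first gives t1: center (-1/20, -11/20), radius 1/80; t2: center (0, -11/20), radius 1/60; t3: center (-1/2, 1/20), radius 1/100; t4: center (-1/4, -1/4), radius 1/9; t5: center (-19/40, -1/20), radius 1/90 and the second t1: center (1/5, -3/10), radius 1/90; t2: center (13/48, 0), radius 1/120; t3: center (7/36, -89/360), radius 1/900; t4: center (73/360, -91/360), radius 1/810; t5: center (5/24, -1/48), radius 1/144

In normal form, the first expression is t1: center (-1/20, -11/20), radius 1/80; t2: center (0, -11/20), radius 1/60; t3: center (-1/2, 1/20), radius 1/100; t4: center (-1/4, -1/4), radius 1/9; t5: center (-19/40, -1/20), radius 1/90
In normal form, the second expression is t1: center (1/5, -3/10), radius 1/90; t2: center (13/48, 0), radius 1/120; t3: center (7/36, -89/360), radius 1/900; t4: center (73/360, -91/360), radius 1/810; t5: center (5/24, -1/48), radius 1/144
The normal forms differ: not equal.


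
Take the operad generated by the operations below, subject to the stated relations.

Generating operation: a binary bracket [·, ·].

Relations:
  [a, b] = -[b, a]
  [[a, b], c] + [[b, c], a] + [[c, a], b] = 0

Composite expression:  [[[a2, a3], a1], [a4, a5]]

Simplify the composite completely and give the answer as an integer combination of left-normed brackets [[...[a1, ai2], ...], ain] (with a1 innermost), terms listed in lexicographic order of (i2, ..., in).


-[[[[a1, a2], a3], a4], a5] + [[[[a1, a2], a3], a5], a4] + [[[[a1, a3], a2], a4], a5] - [[[[a1, a3], a2], a5], a4]

Left-normed coefficients sit on the a1-initial expansion words.
Composite bracket: [[[a2, a3], a1], [a4, a5]]
Applying ab - ba throughout gives 16 signed words (2^4 = 16).
Collect the words opening with a1:
  sign of a1a2a3a4a5 is -1, so it contributes -[[[[a1, a2], a3], a4], a5]
  sign of a1a2a3a5a4 is +1, so it contributes +[[[[a1, a2], a3], a5], a4]
  sign of a1a3a2a4a5 is +1, so it contributes +[[[[a1, a3], a2], a4], a5]
  sign of a1a3a2a5a4 is -1, so it contributes -[[[[a1, a3], a2], a5], a4]


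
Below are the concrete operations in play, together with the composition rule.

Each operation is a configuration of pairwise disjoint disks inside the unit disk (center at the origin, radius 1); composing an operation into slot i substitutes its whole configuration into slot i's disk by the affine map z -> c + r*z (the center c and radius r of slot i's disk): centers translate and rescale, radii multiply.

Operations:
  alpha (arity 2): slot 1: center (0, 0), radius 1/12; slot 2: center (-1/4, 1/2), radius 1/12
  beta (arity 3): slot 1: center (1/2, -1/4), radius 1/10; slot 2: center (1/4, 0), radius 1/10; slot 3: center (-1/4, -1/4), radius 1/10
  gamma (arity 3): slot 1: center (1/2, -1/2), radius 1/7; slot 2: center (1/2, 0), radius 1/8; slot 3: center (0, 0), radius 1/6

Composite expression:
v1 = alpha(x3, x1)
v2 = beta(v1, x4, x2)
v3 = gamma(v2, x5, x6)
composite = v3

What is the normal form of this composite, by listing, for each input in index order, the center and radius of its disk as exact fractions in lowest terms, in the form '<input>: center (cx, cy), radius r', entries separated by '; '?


Affine substitution under gamma: radii multiply and x-centers shift.
x3 passes through 3 substitutions, ending at center (4/7, -15/28), radius 1/840
x1 passes through 3 substitutions, ending at center (159/280, -37/70), radius 1/840
x4 passes through 2 substitutions, ending at center (15/28, -1/2), radius 1/70
x2 passes through 2 substitutions, ending at center (13/28, -15/28), radius 1/70
x5 passes through 1 substitution, ending at center (1/2, 0), radius 1/8
x6 passes through 1 substitution, ending at center (0, 0), radius 1/6

x1: center (159/280, -37/70), radius 1/840; x2: center (13/28, -15/28), radius 1/70; x3: center (4/7, -15/28), radius 1/840; x4: center (15/28, -1/2), radius 1/70; x5: center (1/2, 0), radius 1/8; x6: center (0, 0), radius 1/6


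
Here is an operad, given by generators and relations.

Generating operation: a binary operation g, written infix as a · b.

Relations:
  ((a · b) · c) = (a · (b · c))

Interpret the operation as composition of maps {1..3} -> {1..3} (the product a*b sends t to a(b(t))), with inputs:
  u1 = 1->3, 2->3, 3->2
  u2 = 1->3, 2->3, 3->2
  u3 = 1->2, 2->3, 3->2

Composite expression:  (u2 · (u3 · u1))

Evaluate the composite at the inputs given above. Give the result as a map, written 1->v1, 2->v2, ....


1->3, 2->3, 3->2

(u3 · u1) = 1->2, 2->2, 3->3
(u2 · (u3 · u1)) = 1->3, 2->3, 3->2


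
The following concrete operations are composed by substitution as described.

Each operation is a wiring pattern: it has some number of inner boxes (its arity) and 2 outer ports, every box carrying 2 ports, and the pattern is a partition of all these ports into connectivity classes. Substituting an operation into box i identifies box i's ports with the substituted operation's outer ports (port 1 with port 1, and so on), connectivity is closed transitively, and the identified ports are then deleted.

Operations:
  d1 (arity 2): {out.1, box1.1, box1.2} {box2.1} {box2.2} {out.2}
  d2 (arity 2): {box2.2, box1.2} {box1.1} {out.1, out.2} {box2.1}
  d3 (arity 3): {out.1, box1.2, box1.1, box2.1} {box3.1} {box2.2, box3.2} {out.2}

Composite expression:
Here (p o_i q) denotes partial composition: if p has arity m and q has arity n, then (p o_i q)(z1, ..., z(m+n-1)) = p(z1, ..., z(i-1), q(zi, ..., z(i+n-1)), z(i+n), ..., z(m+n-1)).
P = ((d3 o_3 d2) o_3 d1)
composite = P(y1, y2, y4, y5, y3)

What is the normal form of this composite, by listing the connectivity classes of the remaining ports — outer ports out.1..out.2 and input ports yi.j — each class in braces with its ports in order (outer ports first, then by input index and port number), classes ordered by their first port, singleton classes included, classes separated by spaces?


{out.1, y1.1, y1.2, y2.1} {out.2} {y2.2} {y3.1} {y3.2} {y4.1, y4.2} {y5.1} {y5.2}

Connectivity passes through glued d3-boundaries; trace each wire chain.
stage d1: inputs (y4, y5), connectivity {out.1, y4.1, y4.2} {out.2} {y5.1} {y5.2}, out.j its boundary
stage d2: inputs (y4, y5, y3), connectivity {out.1, out.2} {y3.1} {y3.2} {y4.1, y4.2} {y5.1} {y5.2}, out.j its boundary
stage d3: inputs (y1, y2, y4, y5, y3), connectivity {out.1, y1.1, y1.2, y2.1} {out.2} {y2.2} {y3.1} {y3.2} {y4.1, y4.2} {y5.1} {y5.2}, out.j its boundary


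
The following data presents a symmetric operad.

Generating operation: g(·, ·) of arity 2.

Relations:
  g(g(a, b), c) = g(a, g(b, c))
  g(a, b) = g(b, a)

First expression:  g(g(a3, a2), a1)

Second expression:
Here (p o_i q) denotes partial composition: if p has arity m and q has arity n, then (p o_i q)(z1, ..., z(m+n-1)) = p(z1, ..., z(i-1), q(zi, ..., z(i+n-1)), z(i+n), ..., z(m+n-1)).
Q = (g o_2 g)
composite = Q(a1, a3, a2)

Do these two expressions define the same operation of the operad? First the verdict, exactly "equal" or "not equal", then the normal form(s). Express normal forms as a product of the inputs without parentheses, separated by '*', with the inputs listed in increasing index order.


equal; both compose to a1 * a2 * a3

The first composite normalizes to a1 * a2 * a3
The second composite normalizes to a1 * a2 * a3
The normal forms match — equal.


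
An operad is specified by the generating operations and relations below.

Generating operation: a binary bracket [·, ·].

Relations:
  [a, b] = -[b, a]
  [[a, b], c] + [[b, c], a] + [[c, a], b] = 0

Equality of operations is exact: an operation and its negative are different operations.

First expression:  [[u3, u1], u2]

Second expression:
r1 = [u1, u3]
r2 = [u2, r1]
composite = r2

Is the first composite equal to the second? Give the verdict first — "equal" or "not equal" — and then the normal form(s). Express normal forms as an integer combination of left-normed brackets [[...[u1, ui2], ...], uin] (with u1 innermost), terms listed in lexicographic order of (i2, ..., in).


Reducing the first expression gives -[[u1, u3], u2]
Reducing the second expression gives -[[u1, u3], u2]
Identical normal forms: equal.

equal; both compose to -[[u1, u3], u2]


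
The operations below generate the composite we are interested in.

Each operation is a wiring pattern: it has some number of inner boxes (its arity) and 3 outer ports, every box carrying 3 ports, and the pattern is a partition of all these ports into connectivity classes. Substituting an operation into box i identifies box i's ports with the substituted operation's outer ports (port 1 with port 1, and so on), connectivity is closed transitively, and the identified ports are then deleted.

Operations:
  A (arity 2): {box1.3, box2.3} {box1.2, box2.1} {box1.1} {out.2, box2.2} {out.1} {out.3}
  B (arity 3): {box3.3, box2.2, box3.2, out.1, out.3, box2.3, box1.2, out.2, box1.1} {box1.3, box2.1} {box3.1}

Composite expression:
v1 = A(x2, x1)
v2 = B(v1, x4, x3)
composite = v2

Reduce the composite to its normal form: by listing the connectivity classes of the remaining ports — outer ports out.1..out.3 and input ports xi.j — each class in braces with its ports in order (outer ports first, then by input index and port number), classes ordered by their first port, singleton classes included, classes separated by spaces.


{out.1, out.2, out.3, x1.2, x3.2, x3.3, x4.2, x4.3} {x1.1, x2.2} {x1.3, x2.3} {x2.1} {x3.1} {x4.1}

Two ports join when wires chain via B-identified ports.
composing A on (x2, x1), with out.j its own outer ports: {out.1} {out.2, x1.2} {out.3} {x1.1, x2.2} {x1.3, x2.3} {x2.1}
composing B on (x2, x1, x4, x3), with out.j its own outer ports: {out.1, out.2, out.3, x1.2, x3.2, x3.3, x4.2, x4.3} {x1.1, x2.2} {x1.3, x2.3} {x2.1} {x3.1} {x4.1}


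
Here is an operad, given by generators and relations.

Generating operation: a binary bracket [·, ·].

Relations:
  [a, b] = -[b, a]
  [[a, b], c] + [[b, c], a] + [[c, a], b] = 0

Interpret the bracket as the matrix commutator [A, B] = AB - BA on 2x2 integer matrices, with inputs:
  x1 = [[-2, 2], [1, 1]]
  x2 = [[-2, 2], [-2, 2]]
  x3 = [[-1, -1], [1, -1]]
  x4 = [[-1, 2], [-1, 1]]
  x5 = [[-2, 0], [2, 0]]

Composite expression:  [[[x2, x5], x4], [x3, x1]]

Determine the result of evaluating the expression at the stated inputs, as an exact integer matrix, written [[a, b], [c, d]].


[[-120, 312], [-72, 120]]

[x2, x5] = [[4, 4], [12, -4]]
[[x2, x5], x4] = [[-28, 24], [-16, 28]]
[x3, x1] = [[-3, -3], [-3, 3]]
[[[x2, x5], x4], [x3, x1]] = [[-120, 312], [-72, 120]]


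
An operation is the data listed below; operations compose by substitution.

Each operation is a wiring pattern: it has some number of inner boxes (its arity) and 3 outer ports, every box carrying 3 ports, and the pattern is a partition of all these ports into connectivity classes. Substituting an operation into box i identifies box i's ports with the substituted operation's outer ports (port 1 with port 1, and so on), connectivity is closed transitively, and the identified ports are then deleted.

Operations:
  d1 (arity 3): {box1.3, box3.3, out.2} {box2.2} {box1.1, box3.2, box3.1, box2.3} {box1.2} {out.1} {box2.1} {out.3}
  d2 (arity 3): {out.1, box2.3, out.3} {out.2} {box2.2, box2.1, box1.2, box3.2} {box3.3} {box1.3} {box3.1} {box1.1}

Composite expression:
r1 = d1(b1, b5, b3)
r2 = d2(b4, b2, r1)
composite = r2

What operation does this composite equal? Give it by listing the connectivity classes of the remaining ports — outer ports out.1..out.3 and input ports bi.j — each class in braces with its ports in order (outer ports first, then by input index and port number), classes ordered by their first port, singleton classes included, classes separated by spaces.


{out.1, out.3, b2.3} {out.2} {b1.1, b3.1, b3.2, b5.3} {b1.2} {b1.3, b2.1, b2.2, b3.3, b4.2} {b4.1} {b4.3} {b5.1} {b5.2}

Reachability decides: close wires over d2-identified ports.
d1 over (b1, b5, b3) gives {out.1} {out.2, b1.3, b3.3} {out.3} {b1.1, b3.1, b3.2, b5.3} {b1.2} {b5.1} {b5.2}, out.j being that stage's outer ports
d2 over (b4, b2, b1, b5, b3) gives {out.1, out.3, b2.3} {out.2} {b1.1, b3.1, b3.2, b5.3} {b1.2} {b1.3, b2.1, b2.2, b3.3, b4.2} {b4.1} {b4.3} {b5.1} {b5.2}, out.j being that stage's outer ports


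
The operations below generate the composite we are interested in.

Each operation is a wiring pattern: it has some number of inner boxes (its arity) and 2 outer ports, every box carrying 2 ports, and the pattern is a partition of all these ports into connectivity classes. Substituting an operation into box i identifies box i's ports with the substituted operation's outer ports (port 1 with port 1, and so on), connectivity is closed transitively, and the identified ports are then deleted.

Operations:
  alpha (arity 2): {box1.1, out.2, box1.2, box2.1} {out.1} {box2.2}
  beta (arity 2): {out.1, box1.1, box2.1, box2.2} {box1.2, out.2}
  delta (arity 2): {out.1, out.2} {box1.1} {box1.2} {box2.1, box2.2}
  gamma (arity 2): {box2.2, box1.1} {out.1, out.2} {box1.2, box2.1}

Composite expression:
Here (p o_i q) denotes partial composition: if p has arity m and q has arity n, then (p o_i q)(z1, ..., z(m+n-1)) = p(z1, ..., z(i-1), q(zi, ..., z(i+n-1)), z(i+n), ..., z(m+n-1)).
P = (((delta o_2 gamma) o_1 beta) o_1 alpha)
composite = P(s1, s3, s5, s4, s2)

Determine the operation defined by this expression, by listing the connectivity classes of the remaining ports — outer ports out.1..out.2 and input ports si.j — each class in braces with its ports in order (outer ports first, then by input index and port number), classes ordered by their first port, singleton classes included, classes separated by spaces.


{out.1, out.2} {s1.1, s1.2, s3.1} {s2.1, s4.2} {s2.2, s4.1} {s3.2} {s5.1, s5.2}

Connectivity passes through glued delta-boundaries; trace each wire chain.
composing alpha on (s1, s3), with out.j its own outer ports: {out.1} {out.2, s1.1, s1.2, s3.1} {s3.2}
composing beta on (s1, s3, s5), with out.j its own outer ports: {out.1, s5.1, s5.2} {out.2, s1.1, s1.2, s3.1} {s3.2}
composing gamma on (s4, s2), with out.j its own outer ports: {out.1, out.2} {s2.1, s4.2} {s2.2, s4.1}
composing delta on (s1, s3, s5, s4, s2), with out.j its own outer ports: {out.1, out.2} {s1.1, s1.2, s3.1} {s2.1, s4.2} {s2.2, s4.1} {s3.2} {s5.1, s5.2}


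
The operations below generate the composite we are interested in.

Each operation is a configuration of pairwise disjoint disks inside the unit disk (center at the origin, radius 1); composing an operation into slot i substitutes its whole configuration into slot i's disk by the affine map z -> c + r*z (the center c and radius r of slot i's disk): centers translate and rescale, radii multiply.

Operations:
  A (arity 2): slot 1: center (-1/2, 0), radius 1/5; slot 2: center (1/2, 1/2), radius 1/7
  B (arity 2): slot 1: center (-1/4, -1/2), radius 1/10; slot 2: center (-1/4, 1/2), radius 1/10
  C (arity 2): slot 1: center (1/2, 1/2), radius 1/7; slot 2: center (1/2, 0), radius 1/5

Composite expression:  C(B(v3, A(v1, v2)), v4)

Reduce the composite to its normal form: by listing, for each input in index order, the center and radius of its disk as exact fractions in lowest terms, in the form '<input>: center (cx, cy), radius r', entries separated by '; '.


Only the slot chain above each v matters under C; compose those maps.
v3: after 2 affine steps, its disk has center (13/28, 3/7), radius 1/70
v1: after 3 affine steps, its disk has center (16/35, 4/7), radius 1/350
v2: after 3 affine steps, its disk has center (33/70, 81/140), radius 1/490
v4: after 1 affine step, its disk has center (1/2, 0), radius 1/5

v1: center (16/35, 4/7), radius 1/350; v2: center (33/70, 81/140), radius 1/490; v3: center (13/28, 3/7), radius 1/70; v4: center (1/2, 0), radius 1/5


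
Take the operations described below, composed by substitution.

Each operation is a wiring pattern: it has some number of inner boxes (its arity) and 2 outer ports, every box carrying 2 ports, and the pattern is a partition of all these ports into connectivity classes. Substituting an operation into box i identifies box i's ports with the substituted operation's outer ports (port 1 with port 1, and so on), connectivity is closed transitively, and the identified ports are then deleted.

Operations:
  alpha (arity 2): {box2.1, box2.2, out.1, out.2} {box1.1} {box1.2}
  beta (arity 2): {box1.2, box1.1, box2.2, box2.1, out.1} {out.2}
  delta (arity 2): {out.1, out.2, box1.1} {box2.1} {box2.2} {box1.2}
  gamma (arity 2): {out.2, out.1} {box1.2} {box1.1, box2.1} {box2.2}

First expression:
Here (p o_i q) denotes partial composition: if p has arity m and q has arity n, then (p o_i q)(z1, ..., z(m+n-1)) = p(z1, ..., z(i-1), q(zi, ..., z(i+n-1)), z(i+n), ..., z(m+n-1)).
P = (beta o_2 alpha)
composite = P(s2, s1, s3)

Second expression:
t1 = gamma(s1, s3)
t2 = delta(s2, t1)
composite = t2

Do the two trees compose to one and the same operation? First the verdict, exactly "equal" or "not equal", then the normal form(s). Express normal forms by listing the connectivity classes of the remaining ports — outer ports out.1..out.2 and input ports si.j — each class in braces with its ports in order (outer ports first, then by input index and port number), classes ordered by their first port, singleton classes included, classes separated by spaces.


not equal; the first gives {out.1, s2.1, s2.2, s3.1, s3.2} {out.2} {s1.1} {s1.2} and the second {out.1, out.2, s2.1} {s1.1, s3.1} {s1.2} {s2.2} {s3.2}
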